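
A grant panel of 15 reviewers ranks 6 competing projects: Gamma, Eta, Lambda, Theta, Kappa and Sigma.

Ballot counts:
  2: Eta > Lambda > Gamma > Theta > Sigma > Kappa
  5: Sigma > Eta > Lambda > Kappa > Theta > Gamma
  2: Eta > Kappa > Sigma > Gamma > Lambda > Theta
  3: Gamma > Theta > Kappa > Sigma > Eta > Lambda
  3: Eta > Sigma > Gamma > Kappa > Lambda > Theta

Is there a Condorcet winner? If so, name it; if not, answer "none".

Head-to-head results (15 reviewers):
Gamma vs Eta: 3 for Gamma, 12 for Eta — Eta by 12–3.
Gamma vs Lambda: 8 to 7, Gamma.
Gamma vs Theta: Gamma preferred on 2+2+3+3 = 10 ballots; Gamma wins 10–5.
Gamma vs Kappa: Gamma, 8–7.
Gamma vs Sigma: Sigma wins 10–5.
Eta–Lambda: Eta 15–0.
Eta–Theta: Eta 12–3.
Eta–Kappa: Eta 12–3.
Eta–Sigma: Sigma 8–7.
Lambda–Theta: Lambda 12–3.
Lambda vs Kappa: Lambda preferred on 2+5 = 7 ballots; Kappa wins 8–7.
Lambda–Sigma: Sigma 13–2.
Theta–Kappa: Kappa 10–5.
Theta vs Sigma: Sigma, 10–5.
Kappa vs Sigma: Sigma wins 10–5.
Sigma defeats every rival head-to-head and is the Condorcet winner.

Sigma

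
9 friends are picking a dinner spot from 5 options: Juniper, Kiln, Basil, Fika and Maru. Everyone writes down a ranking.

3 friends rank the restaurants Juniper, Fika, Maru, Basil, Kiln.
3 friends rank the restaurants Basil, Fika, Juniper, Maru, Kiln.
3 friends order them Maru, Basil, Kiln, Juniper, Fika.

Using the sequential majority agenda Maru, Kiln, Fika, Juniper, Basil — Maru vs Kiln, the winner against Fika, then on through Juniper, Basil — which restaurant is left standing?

Round 1: Maru vs Kiln — 9–0, Maru advances.
Round 2: Maru vs Fika — 3–6, Fika advances.
Round 3: Fika vs Juniper — 3–6, Juniper advances.
Round 4: Juniper vs Basil — 3–6, Basil advances.
Basil survives the agenda.

Basil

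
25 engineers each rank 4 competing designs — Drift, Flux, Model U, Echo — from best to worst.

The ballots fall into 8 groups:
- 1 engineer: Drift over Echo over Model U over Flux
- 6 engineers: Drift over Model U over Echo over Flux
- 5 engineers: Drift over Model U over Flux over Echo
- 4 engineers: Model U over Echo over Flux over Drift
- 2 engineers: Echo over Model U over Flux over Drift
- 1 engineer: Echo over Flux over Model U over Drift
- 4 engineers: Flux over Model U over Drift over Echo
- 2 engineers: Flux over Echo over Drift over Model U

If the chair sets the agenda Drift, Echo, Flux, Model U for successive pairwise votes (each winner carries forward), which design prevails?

Round 1: Drift vs Echo — 16–9, Drift advances.
Round 2: Drift vs Flux — 12–13, Flux advances.
Round 3: Flux vs Model U — 7–18, Model U advances.
Model U survives the agenda.

Model U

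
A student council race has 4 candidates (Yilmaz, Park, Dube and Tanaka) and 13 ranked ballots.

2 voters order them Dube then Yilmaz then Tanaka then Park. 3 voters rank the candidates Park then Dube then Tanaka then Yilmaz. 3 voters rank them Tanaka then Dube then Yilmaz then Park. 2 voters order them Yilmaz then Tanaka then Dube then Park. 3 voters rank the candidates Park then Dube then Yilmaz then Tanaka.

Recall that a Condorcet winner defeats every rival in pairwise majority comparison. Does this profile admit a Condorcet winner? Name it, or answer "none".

Head-to-head results (13 voters):
Yilmaz vs Park: Yilmaz preferred on 2+3+2 = 7 ballots; Yilmaz wins 7–6.
Yilmaz vs Dube: Yilmaz is ranked higher on 2 ballots, Dube on 11. Dube wins 11–2.
Yilmaz vs Tanaka: 7 to 6, Yilmaz.
Park vs Dube: 3+3 = 6 for Park, 7 for Dube — Dube by 7–6.
Park vs Tanaka: 6 to 7, Tanaka.
Dube vs Tanaka: Dube is ranked higher on 2+3+3 = 8 ballots, Tanaka on 5. Dube wins 8–5.
Dube beats each of Yilmaz, Park, Tanaka — Dube is the Condorcet winner.

Dube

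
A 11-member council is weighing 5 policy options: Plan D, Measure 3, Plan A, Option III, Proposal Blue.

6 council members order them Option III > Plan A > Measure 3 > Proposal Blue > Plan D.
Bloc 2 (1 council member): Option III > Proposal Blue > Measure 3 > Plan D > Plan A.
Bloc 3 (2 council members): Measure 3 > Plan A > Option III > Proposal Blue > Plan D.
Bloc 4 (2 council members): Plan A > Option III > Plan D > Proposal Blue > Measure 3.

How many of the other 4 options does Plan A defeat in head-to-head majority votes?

Plan A against each rival (11 council members):
Plan A vs Plan D: Plan A wins 10–1.
Plan A vs Measure 3: 6+2 = 8 for Plan A, 3 for Measure 3 — Plan A by 8–3.
Plan A vs Option III: 4 to 7, Option III.
Plan A vs Proposal Blue: Plan A, 10–1.
Plan A beats Plan D, Measure 3, Proposal Blue; loses to Option III — 3 pairwise wins.

3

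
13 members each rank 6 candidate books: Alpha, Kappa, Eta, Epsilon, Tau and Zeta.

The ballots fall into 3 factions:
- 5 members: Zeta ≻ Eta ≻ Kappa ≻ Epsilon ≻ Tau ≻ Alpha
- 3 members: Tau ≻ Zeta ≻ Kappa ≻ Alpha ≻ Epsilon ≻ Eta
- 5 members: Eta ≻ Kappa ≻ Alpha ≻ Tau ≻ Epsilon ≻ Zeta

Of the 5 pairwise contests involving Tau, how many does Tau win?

3

Tau against each rival (13 members):
Tau vs Alpha: Tau preferred on 5+3 = 8 ballots; Tau wins 8–5.
Tau–Kappa: Kappa 10–3.
Tau vs Eta: Eta wins 10–3.
Tau vs Epsilon: Tau, 8–5.
Tau vs Zeta: Tau wins 8–5.
Tau beats Alpha, Epsilon, Zeta; loses to Kappa, Eta — 3 pairwise wins.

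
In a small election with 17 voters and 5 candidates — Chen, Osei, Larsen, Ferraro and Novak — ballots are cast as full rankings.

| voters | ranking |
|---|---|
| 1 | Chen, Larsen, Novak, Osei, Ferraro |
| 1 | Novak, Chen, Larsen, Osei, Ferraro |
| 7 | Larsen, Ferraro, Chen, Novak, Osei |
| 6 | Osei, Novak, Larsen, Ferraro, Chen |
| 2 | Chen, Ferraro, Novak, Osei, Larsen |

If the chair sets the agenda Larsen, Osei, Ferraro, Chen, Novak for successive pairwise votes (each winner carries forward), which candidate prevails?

Novak

Round 1: Larsen vs Osei — 9–8, Larsen advances.
Round 2: Larsen vs Ferraro — 15–2, Larsen advances.
Round 3: Larsen vs Chen — 13–4, Larsen advances.
Round 4: Larsen vs Novak — 8–9, Novak advances.
Novak survives the agenda.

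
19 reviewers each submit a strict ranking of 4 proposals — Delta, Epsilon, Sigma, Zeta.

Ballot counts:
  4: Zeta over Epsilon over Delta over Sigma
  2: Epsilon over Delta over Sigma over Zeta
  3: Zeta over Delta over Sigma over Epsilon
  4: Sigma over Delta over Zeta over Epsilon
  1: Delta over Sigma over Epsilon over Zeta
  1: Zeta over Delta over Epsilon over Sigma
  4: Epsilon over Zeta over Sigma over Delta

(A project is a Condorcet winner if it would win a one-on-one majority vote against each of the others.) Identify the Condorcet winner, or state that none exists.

Head-to-head results (19 reviewers):
Delta–Epsilon: Epsilon 10–9.
Delta–Sigma: Delta 11–8.
Delta vs Zeta: 2+4+1 = 7 for Delta, 12 for Zeta — Zeta by 12–7.
Epsilon vs Sigma: Epsilon preferred on 4+2+1+4 = 11 ballots; Epsilon wins 11–8.
Epsilon vs Zeta: Zeta wins 12–7.
Sigma vs Zeta: 2+4+1 = 7 for Sigma, 12 for Zeta — Zeta by 12–7.
Only Zeta has no losses; Zeta is the Condorcet winner.

Zeta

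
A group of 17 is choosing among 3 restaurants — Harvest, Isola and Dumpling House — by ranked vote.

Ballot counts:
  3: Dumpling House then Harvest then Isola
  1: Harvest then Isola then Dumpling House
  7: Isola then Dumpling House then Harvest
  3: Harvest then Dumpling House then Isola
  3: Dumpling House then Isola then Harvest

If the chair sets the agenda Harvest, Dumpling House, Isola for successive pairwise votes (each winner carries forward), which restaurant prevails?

Round 1: Harvest vs Dumpling House — 4–13, Dumpling House advances.
Round 2: Dumpling House vs Isola — 9–8, Dumpling House advances.
Dumpling House survives the agenda.

Dumpling House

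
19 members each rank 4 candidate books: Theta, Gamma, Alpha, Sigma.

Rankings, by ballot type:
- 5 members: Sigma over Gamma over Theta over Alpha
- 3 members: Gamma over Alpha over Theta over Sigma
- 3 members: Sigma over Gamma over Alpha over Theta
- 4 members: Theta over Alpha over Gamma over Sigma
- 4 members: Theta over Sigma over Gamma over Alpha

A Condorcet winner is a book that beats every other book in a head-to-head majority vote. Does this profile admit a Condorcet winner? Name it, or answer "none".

none

Check each pair by majority over 19 ballots:
Theta vs Gamma: 8 to 11, Gamma.
Theta vs Alpha: Theta preferred on 5+4+4 = 13 ballots; Theta wins 13–6.
Theta vs Sigma: 3+4+4 = 11 for Theta, 8 for Sigma — Theta by 11–8.
Gamma vs Alpha: Gamma preferred on 5+3+3+4 = 15 ballots; Gamma wins 15–4.
Gamma vs Sigma: Gamma preferred on 3+4 = 7 ballots; Sigma wins 12–7.
Alpha vs Sigma: Alpha preferred on 3+4 = 7 ballots; Sigma wins 12–7.
No book is unbeaten: Theta loses to Gamma; Gamma loses to Sigma; Alpha loses to Theta; Sigma loses to Theta. In particular Theta > Sigma > Gamma > Theta is a majority cycle — no Condorcet winner exists.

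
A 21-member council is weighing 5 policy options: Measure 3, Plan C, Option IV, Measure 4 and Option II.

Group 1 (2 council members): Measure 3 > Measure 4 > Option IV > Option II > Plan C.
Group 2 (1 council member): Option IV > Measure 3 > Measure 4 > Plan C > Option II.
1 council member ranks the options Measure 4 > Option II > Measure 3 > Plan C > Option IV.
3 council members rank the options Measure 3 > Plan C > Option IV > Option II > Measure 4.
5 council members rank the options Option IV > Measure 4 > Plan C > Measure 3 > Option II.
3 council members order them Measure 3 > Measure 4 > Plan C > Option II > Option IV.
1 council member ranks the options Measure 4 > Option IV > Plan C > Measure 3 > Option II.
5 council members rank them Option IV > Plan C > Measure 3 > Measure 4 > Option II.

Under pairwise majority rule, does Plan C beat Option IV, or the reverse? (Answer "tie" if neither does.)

Option IV

Ballots ranking Plan C above Option IV: 1 + 3 + 3 = 7.
Ballots ranking Option IV above Plan C: 21 − 7 = 14.
Option IV wins the head-to-head 14–7.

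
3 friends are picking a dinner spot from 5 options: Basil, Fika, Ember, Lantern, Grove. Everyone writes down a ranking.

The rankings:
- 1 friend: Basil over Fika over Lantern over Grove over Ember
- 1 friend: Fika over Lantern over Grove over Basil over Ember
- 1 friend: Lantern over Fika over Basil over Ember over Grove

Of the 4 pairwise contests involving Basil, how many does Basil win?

Basil against each rival (3 friends):
Basil vs Fika: Fika wins 2–1.
Basil–Ember: Basil 3–0.
Basil vs Lantern: Basil preferred on 1 ballot; Lantern wins 2–1.
Basil vs Grove: Basil is ranked higher on 1+1 = 2 ballots, Grove on 1. Basil wins 2–1.
Basil beats Ember, Grove; loses to Fika, Lantern — 2 pairwise wins.

2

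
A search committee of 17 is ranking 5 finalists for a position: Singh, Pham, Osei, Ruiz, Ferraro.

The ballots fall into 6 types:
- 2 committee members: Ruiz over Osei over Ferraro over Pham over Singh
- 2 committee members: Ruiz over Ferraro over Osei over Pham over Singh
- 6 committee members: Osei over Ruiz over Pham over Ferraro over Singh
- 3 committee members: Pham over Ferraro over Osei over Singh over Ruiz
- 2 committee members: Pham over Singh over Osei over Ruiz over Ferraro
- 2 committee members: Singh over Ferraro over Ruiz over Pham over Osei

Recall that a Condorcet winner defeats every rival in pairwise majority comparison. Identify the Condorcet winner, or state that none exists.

Check each pair by majority over 17 ballots:
Singh vs Pham: Singh preferred on 2 ballots; Pham wins 15–2.
Singh vs Osei: 4 to 13, Osei.
Singh vs Ruiz: 3+2+2 = 7 for Singh, 10 for Ruiz — Ruiz by 10–7.
Singh–Ferraro: Ferraro 13–4.
Pham vs Osei: 3+2+2 = 7 for Pham, 10 for Osei — Osei by 10–7.
Pham–Ruiz: Ruiz 12–5.
Pham–Ferraro: Pham 11–6.
Osei–Ruiz: Osei 11–6.
Osei vs Ferraro: 2+6+2 = 10 for Osei, 7 for Ferraro — Osei by 10–7.
Ruiz vs Ferraro: Ruiz preferred on 2+2+6+2 = 12 ballots; Ruiz wins 12–5.
Osei wins every pairwise contest, so Osei is the Condorcet winner.

Osei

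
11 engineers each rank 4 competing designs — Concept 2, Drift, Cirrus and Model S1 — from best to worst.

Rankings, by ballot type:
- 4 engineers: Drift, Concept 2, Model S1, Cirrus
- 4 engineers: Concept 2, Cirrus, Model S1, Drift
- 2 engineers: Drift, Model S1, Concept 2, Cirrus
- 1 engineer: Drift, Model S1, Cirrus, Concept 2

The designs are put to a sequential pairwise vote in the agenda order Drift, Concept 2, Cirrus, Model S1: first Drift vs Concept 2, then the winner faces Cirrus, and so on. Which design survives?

Round 1: Drift vs Concept 2 — 7–4, Drift advances.
Round 2: Drift vs Cirrus — 7–4, Drift advances.
Round 3: Drift vs Model S1 — 7–4, Drift advances.
Drift survives the agenda.

Drift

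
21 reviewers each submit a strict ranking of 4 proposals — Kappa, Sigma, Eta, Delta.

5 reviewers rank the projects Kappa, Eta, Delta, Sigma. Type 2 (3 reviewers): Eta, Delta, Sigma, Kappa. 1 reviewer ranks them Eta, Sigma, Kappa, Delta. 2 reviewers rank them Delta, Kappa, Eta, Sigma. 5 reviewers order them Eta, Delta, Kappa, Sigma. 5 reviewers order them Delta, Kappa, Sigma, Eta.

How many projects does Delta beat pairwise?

Delta against each rival (21 reviewers):
Delta vs Kappa: Delta is ranked higher on 3+2+5+5 = 15 ballots, Kappa on 6. Delta wins 15–6.
Delta vs Sigma: Delta wins 20–1.
Delta vs Eta: Delta is ranked higher on 2+5 = 7 ballots, Eta on 14. Eta wins 14–7.
Delta beats Kappa, Sigma; loses to Eta — 2 pairwise wins.

2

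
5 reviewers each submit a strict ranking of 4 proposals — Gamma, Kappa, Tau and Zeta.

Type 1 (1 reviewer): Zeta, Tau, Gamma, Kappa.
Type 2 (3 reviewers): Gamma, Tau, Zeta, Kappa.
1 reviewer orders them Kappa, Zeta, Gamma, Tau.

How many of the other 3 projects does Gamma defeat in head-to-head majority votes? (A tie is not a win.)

Gamma against each rival (5 reviewers):
Gamma vs Kappa: 1+3 = 4 for Gamma, 1 for Kappa — Gamma by 4–1.
Gamma vs Tau: 4 to 1, Gamma.
Gamma vs Zeta: 3 for Gamma, 2 for Zeta — Gamma by 3–2.
Gamma beats Kappa, Tau, Zeta — 3 pairwise wins.

3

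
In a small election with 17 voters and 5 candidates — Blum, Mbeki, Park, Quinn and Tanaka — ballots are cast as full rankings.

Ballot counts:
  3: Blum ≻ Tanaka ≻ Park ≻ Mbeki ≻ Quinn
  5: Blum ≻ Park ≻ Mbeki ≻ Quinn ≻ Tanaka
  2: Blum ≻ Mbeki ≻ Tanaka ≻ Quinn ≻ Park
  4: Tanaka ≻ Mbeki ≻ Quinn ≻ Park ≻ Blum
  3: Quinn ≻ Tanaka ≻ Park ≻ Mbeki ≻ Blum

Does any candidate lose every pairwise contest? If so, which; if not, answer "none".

none

Head-to-head results (17 voters):
Blum vs Mbeki: 3+5+2 = 10 for Blum, 7 for Mbeki — Blum by 10–7.
Blum vs Park: Blum preferred on 3+5+2 = 10 ballots; Blum wins 10–7.
Blum vs Quinn: Blum, 10–7.
Blum vs Tanaka: 10 to 7, Blum.
Mbeki–Park: Park 11–6.
Mbeki vs Quinn: Mbeki preferred on 3+5+2+4 = 14 ballots; Mbeki wins 14–3.
Mbeki vs Tanaka: Tanaka wins 10–7.
Park vs Quinn: Quinn wins 9–8.
Park vs Tanaka: Tanaka, 12–5.
Quinn–Tanaka: Tanaka 9–8.
Each candidate has at least one pairwise win (Blum beats Mbeki; Mbeki beats Quinn; Park beats Mbeki; Quinn beats Park; Tanaka beats Mbeki) — no Condorcet loser.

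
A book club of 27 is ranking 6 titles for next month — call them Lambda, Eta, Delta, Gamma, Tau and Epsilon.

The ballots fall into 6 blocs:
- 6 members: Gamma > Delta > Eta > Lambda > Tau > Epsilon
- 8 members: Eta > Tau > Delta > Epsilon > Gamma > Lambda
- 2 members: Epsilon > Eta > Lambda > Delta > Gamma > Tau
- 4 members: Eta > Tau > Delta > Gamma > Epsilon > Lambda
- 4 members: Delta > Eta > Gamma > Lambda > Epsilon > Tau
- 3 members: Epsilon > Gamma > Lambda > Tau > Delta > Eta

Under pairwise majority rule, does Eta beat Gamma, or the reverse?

Ballots ranking Eta above Gamma: 8 + 2 + 4 + 4 = 18.
Ballots ranking Gamma above Eta: 27 − 18 = 9.
Eta wins the head-to-head 18–9.

Eta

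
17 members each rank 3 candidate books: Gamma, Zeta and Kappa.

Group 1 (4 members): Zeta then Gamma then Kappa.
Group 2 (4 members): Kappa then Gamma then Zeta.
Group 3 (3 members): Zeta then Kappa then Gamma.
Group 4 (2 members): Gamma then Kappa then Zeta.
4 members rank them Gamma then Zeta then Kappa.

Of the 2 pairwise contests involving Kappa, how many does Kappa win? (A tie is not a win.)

0

Kappa against each rival (17 members):
Kappa vs Gamma: 7 to 10, Gamma.
Kappa–Zeta: Zeta 11–6.
Kappa beats no one; loses to Gamma, Zeta — 0 pairwise wins.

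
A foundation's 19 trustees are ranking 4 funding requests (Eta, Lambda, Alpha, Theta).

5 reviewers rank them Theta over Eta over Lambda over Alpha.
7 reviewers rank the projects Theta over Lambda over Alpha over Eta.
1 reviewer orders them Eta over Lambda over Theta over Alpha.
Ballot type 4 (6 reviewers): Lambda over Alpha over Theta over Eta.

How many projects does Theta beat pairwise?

Theta against each rival (19 reviewers):
Theta vs Eta: Theta, 18–1.
Theta vs Lambda: Theta wins 12–7.
Theta–Alpha: Theta 13–6.
Theta beats Eta, Lambda, Alpha — 3 pairwise wins.

3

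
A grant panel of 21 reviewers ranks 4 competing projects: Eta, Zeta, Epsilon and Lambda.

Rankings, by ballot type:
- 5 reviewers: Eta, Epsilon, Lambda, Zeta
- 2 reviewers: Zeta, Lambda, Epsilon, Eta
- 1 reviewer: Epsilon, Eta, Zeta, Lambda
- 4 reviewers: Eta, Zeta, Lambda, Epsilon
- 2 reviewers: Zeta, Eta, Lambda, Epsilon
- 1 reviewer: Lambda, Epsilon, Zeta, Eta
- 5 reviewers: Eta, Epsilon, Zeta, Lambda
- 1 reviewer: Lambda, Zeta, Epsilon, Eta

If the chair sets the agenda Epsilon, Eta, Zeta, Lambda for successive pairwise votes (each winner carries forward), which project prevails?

Round 1: Epsilon vs Eta — 5–16, Eta advances.
Round 2: Eta vs Zeta — 15–6, Eta advances.
Round 3: Eta vs Lambda — 17–4, Eta advances.
The agenda winner is Eta.

Eta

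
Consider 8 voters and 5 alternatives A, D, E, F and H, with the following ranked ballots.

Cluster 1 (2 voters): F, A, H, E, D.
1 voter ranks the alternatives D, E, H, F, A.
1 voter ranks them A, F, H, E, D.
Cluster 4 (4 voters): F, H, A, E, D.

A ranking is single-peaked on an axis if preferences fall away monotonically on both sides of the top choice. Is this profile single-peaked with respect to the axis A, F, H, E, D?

yes

Axis positions: A=1, F=2, H=3, E=4, D=5.
Cluster 1 (peak F at position 2): ranking walks positions 2-1-3-4-5, expanding outward from the peak — single-peaked.
Cluster 2 (peak D at position 5): ranking walks positions 5-4-3-2-1, expanding outward from the peak — single-peaked.
Cluster 3 (peak A at position 1): ranking walks positions 1-2-3-4-5, expanding outward from the peak — single-peaked.
Cluster 4 (peak F at position 2): ranking walks positions 2-3-1-4-5, expanding outward from the peak — single-peaked.
Every ranking is single-peaked on this axis.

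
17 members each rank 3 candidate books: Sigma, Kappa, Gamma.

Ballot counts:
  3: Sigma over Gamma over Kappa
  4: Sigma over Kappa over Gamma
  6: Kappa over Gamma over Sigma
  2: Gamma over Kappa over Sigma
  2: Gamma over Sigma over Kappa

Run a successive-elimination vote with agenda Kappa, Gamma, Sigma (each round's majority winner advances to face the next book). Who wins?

Round 1: Kappa vs Gamma — 10–7, Kappa advances.
Round 2: Kappa vs Sigma — 8–9, Sigma advances.
Sigma survives the agenda.

Sigma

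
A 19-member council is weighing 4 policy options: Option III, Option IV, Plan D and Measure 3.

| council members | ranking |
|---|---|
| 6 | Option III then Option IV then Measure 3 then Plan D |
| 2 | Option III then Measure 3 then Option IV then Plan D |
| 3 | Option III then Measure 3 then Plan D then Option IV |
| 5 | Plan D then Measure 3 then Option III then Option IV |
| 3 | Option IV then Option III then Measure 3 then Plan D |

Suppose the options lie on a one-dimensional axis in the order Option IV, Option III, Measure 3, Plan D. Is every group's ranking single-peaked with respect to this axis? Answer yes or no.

Axis positions: Option IV=1, Option III=2, Measure 3=3, Plan D=4.
Group 1 (peak Option III at position 2): ranking walks positions 2-1-3-4, expanding outward from the peak — single-peaked.
Group 2 (peak Option III at position 2): ranking walks positions 2-3-1-4, expanding outward from the peak — single-peaked.
Group 3 (peak Option III at position 2): ranking walks positions 2-3-4-1, expanding outward from the peak — single-peaked.
Group 4 (peak Plan D at position 4): ranking walks positions 4-3-2-1, expanding outward from the peak — single-peaked.
Group 5 (peak Option IV at position 1): ranking walks positions 1-2-3-4, expanding outward from the peak — single-peaked.
Every ranking is single-peaked on this axis.

yes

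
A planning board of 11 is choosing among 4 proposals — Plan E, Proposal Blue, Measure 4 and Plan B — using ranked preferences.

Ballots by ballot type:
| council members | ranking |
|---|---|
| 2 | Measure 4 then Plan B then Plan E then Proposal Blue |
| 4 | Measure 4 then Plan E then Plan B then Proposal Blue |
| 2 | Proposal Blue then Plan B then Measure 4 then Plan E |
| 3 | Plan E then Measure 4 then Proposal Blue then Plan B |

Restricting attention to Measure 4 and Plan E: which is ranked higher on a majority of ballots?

Ballots ranking Measure 4 above Plan E: 2 + 4 + 2 = 8.
Ballots ranking Plan E above Measure 4: 11 − 8 = 3.
Measure 4 wins the head-to-head 8–3.

Measure 4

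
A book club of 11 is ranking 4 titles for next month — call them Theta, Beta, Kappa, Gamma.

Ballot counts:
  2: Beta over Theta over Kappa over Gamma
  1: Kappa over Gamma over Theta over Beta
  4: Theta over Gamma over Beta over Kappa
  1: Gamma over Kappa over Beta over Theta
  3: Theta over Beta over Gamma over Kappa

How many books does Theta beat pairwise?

3

Theta against each rival (11 members):
Theta vs Beta: Theta, 8–3.
Theta vs Kappa: Theta preferred on 2+4+3 = 9 ballots; Theta wins 9–2.
Theta vs Gamma: Theta is ranked higher on 2+4+3 = 9 ballots, Gamma on 2. Theta wins 9–2.
Theta beats Beta, Kappa, Gamma — 3 pairwise wins.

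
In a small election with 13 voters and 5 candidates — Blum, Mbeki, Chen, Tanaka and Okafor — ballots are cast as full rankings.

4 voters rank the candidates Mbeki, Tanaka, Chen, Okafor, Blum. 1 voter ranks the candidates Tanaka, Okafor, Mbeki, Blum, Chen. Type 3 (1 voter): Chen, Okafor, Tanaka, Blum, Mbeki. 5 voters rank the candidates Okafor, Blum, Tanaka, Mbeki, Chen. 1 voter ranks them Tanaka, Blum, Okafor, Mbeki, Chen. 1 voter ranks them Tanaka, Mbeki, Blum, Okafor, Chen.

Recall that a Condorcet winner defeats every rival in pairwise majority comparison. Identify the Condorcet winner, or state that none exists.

Tanaka

Check each pair by majority over 13 ballots:
Blum vs Mbeki: Blum preferred on 1+5+1 = 7 ballots; Blum wins 7–6.
Blum vs Chen: Blum preferred on 1+5+1+1 = 8 ballots; Blum wins 8–5.
Blum vs Tanaka: 5 to 8, Tanaka.
Blum vs Okafor: Okafor wins 11–2.
Mbeki–Chen: Mbeki 12–1.
Mbeki–Tanaka: Tanaka 9–4.
Mbeki vs Okafor: Okafor wins 8–5.
Chen–Tanaka: Tanaka 12–1.
Chen vs Okafor: Chen preferred on 4+1 = 5 ballots; Okafor wins 8–5.
Tanaka vs Okafor: 7 to 6, Tanaka.
Tanaka defeats every rival head-to-head and is the Condorcet winner.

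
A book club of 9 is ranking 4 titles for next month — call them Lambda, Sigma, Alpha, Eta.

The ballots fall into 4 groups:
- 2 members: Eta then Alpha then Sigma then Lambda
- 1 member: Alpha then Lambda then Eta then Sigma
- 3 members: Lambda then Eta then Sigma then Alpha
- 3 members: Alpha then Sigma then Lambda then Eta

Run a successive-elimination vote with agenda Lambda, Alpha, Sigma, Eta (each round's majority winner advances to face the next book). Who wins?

Round 1: Lambda vs Alpha — 3–6, Alpha advances.
Round 2: Alpha vs Sigma — 6–3, Alpha advances.
Round 3: Alpha vs Eta — 4–5, Eta advances.
The agenda winner is Eta.

Eta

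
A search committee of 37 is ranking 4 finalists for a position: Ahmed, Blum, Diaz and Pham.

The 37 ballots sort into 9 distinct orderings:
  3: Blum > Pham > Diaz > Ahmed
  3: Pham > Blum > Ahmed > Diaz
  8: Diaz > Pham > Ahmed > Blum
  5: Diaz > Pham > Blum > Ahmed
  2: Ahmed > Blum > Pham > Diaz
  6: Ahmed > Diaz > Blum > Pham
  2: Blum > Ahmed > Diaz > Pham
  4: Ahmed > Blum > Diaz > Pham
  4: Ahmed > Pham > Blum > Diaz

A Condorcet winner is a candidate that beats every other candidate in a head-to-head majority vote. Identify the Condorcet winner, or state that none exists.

Check each pair by majority over 37 ballots:
Ahmed vs Blum: Ahmed, 24–13.
Ahmed vs Diaz: Ahmed, 21–16.
Ahmed–Pham: Pham 19–18.
Blum vs Diaz: Diaz wins 19–18.
Blum vs Pham: Pham, 20–17.
Diaz vs Pham: Diaz wins 25–12.
No candidate is unbeaten: Ahmed loses to Pham; Blum loses to Ahmed; Diaz loses to Ahmed; Pham loses to Diaz. In particular Ahmed → Diaz → Pham → Ahmed is a majority cycle — no Condorcet winner exists.

none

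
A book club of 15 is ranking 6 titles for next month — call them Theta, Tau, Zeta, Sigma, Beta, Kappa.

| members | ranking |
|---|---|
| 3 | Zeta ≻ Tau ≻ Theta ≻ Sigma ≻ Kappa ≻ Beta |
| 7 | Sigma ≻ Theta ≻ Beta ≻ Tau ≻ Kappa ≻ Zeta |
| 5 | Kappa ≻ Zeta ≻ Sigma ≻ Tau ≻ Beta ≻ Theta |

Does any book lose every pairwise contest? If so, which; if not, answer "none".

Head-to-head results (15 members):
Theta–Tau: Tau 8–7.
Theta–Zeta: Zeta 8–7.
Theta–Sigma: Sigma 12–3.
Theta vs Beta: 3+7 = 10 for Theta, 5 for Beta — Theta by 10–5.
Theta vs Kappa: Theta preferred on 3+7 = 10 ballots; Theta wins 10–5.
Tau–Zeta: Zeta 8–7.
Tau vs Sigma: Sigma, 12–3.
Tau vs Beta: Tau is ranked higher on 3+5 = 8 ballots, Beta on 7. Tau wins 8–7.
Tau vs Kappa: Tau wins 10–5.
Zeta vs Sigma: Zeta wins 8–7.
Zeta vs Beta: Zeta, 8–7.
Zeta vs Kappa: Zeta is ranked higher on 3 ballots, Kappa on 12. Kappa wins 12–3.
Sigma vs Beta: Sigma is ranked higher on 3+7+5 = 15 ballots, Beta on 0. Sigma wins 15–0.
Sigma–Kappa: Sigma 10–5.
Beta vs Kappa: Beta preferred on 7 ballots; Kappa wins 8–7.
Only Beta has no wins; Beta is the Condorcet loser.

Beta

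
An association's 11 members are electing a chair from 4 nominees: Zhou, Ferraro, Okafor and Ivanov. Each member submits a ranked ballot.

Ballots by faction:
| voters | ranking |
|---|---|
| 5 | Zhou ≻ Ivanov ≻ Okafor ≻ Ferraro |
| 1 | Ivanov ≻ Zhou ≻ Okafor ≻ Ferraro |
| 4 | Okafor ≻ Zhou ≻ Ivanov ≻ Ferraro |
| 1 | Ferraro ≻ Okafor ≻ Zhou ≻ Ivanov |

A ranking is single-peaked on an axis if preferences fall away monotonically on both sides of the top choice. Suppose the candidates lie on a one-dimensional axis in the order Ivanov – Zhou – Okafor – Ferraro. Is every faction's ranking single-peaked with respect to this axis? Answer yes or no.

yes

Axis positions: Ivanov=1, Zhou=2, Okafor=3, Ferraro=4.
Faction 1 (peak Zhou at position 2): ranking walks positions 2-1-3-4, expanding outward from the peak — single-peaked.
Faction 2 (peak Ivanov at position 1): ranking walks positions 1-2-3-4, expanding outward from the peak — single-peaked.
Faction 3 (peak Okafor at position 3): ranking walks positions 3-2-1-4, expanding outward from the peak — single-peaked.
Faction 4 (peak Ferraro at position 4): ranking walks positions 4-3-2-1, expanding outward from the peak — single-peaked.
Every ranking is single-peaked on this axis.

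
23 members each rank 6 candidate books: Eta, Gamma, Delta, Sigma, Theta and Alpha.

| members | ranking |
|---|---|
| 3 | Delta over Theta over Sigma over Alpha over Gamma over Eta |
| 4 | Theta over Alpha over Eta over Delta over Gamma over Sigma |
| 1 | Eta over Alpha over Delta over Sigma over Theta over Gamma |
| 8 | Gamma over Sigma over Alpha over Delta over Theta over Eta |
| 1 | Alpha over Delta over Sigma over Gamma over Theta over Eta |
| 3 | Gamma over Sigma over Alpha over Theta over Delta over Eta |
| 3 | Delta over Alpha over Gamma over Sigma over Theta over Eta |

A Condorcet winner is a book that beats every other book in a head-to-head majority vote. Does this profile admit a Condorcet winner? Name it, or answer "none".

none

Check each pair by majority over 23 ballots:
Eta–Gamma: Gamma 18–5.
Eta vs Delta: Delta, 18–5.
Eta vs Sigma: Sigma wins 18–5.
Eta vs Theta: Theta wins 22–1.
Eta–Alpha: Alpha 22–1.
Gamma vs Delta: Delta, 12–11.
Gamma vs Sigma: Gamma, 18–5.
Gamma–Theta: Gamma 15–8.
Gamma–Alpha: Alpha 12–11.
Delta–Sigma: Delta 12–11.
Delta vs Theta: Delta, 16–7.
Delta vs Alpha: Alpha, 17–6.
Sigma vs Theta: Sigma, 16–7.
Sigma–Alpha: Sigma 14–9.
Theta vs Alpha: Alpha, 16–7.
Every book loses at least once (Eta loses to Gamma; Gamma loses to Delta; Delta loses to Alpha; Sigma loses to Gamma; Theta loses to Gamma; Alpha loses to Sigma). The majority relation contains the cycle Gamma → Sigma → Alpha → Gamma, so there is no Condorcet winner.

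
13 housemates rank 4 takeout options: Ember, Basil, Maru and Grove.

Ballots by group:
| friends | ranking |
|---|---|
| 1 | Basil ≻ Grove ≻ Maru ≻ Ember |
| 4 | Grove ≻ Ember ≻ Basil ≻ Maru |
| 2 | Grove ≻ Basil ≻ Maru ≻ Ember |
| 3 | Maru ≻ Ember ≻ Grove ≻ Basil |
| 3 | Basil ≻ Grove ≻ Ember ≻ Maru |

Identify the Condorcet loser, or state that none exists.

Maru

Head-to-head results (13 friends):
Ember–Basil: Ember 7–6.
Ember vs Maru: Ember, 7–6.
Ember vs Grove: Grove wins 10–3.
Basil vs Maru: Basil is ranked higher on 1+4+2+3 = 10 ballots, Maru on 3. Basil wins 10–3.
Basil–Grove: Grove 9–4.
Maru–Grove: Grove 10–3.
Only Maru has no wins; Maru is the Condorcet loser.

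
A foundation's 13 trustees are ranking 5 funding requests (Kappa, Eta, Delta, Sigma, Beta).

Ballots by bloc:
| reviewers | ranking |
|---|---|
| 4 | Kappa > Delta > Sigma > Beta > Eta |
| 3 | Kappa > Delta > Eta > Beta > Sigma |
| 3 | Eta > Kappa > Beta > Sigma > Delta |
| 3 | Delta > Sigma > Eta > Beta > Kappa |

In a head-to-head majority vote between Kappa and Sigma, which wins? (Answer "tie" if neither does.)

Kappa

Ballots ranking Kappa above Sigma: 4 + 3 + 3 = 10.
Ballots ranking Sigma above Kappa: 13 − 10 = 3.
Kappa wins the head-to-head 10–3.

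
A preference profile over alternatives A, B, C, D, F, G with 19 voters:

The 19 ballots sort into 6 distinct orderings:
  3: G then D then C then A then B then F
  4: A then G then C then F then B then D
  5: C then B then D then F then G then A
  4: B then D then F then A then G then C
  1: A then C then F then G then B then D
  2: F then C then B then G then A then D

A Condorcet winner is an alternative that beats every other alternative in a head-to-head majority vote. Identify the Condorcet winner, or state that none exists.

none

Head-to-head results (19 voters):
A vs B: B, 11–8.
A vs C: C, 10–9.
A–D: D 12–7.
A vs F: F, 11–8.
A vs G: G wins 10–9.
B vs C: C, 15–4.
B vs D: B, 16–3.
B–F: B 12–7.
B vs G: B wins 11–8.
C vs D: C wins 12–7.
C vs F: C wins 13–6.
C vs G: G wins 11–8.
D vs F: D, 12–7.
D–G: G 10–9.
F vs G: F, 12–7.
Each alternative drops at least one matchup (A loses to B; B loses to C; C loses to G; D loses to B; F loses to B; G loses to B); the cycle B → G → C → B rules out a Condorcet winner.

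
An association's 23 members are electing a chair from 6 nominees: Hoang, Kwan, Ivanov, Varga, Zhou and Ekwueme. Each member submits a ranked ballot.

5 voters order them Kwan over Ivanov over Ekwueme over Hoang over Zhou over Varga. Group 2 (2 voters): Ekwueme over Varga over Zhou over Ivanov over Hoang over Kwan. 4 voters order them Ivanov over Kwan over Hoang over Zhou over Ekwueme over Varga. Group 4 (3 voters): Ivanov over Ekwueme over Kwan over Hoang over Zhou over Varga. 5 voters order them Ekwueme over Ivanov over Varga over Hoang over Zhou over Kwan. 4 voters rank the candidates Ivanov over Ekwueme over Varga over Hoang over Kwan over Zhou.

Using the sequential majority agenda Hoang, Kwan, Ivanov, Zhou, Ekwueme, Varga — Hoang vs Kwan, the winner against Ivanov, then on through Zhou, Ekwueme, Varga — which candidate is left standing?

Ivanov

Round 1: Hoang vs Kwan — 11–12, Kwan advances.
Round 2: Kwan vs Ivanov — 5–18, Ivanov advances.
Round 3: Ivanov vs Zhou — 21–2, Ivanov advances.
Round 4: Ivanov vs Ekwueme — 16–7, Ivanov advances.
Round 5: Ivanov vs Varga — 21–2, Ivanov advances.
Ivanov survives the agenda.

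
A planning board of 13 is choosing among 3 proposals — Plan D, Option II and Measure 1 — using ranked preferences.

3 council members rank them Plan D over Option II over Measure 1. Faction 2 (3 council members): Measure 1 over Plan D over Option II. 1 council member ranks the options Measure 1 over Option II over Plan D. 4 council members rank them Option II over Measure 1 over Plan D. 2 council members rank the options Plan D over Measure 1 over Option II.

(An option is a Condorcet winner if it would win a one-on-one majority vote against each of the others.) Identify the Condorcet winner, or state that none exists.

none

Head-to-head results (13 council members):
Plan D vs Option II: Plan D is ranked higher on 3+3+2 = 8 ballots, Option II on 5. Plan D wins 8–5.
Plan D vs Measure 1: Plan D preferred on 3+2 = 5 ballots; Measure 1 wins 8–5.
Option II vs Measure 1: 3+4 = 7 for Option II, 6 for Measure 1 — Option II by 7–6.
Every option loses at least once (Plan D loses to Measure 1; Option II loses to Plan D; Measure 1 loses to Option II). The majority relation contains the cycle Plan D beats Option II beats Measure 1 beats Plan D, so there is no Condorcet winner.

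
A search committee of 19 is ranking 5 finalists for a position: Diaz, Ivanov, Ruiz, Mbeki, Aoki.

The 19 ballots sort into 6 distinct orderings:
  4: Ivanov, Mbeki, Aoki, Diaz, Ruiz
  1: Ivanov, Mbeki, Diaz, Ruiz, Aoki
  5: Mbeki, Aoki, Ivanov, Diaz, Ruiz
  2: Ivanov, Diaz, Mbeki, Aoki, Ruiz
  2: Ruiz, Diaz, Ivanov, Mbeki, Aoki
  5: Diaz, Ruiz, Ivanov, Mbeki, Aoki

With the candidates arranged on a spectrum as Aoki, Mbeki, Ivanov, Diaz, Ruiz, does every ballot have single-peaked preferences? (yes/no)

Axis positions: Aoki=1, Mbeki=2, Ivanov=3, Diaz=4, Ruiz=5.
Faction 1 (peak Ivanov at position 3): ranking walks positions 3-2-1-4-5, expanding outward from the peak — single-peaked.
Faction 2 (peak Ivanov at position 3): ranking walks positions 3-2-4-5-1, expanding outward from the peak — single-peaked.
Faction 3 (peak Mbeki at position 2): ranking walks positions 2-1-3-4-5, expanding outward from the peak — single-peaked.
Faction 4 (peak Ivanov at position 3): ranking walks positions 3-4-2-1-5, expanding outward from the peak — single-peaked.
Faction 5 (peak Ruiz at position 5): ranking walks positions 5-4-3-2-1, expanding outward from the peak — single-peaked.
Faction 6 (peak Diaz at position 4): ranking walks positions 4-5-3-2-1, expanding outward from the peak — single-peaked.
Every ranking is single-peaked on this axis.

yes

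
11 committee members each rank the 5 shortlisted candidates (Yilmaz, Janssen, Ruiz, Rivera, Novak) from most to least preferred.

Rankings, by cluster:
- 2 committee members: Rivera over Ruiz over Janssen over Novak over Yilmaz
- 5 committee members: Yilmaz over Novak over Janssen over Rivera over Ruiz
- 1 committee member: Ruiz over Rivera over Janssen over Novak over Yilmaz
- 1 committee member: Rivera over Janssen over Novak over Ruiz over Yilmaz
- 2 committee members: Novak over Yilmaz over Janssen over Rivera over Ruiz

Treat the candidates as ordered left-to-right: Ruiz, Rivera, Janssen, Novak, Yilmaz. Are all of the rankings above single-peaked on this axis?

yes

Axis positions: Ruiz=1, Rivera=2, Janssen=3, Novak=4, Yilmaz=5.
Cluster 1 (peak Rivera at position 2): ranking walks positions 2-1-3-4-5, expanding outward from the peak — single-peaked.
Cluster 2 (peak Yilmaz at position 5): ranking walks positions 5-4-3-2-1, expanding outward from the peak — single-peaked.
Cluster 3 (peak Ruiz at position 1): ranking walks positions 1-2-3-4-5, expanding outward from the peak — single-peaked.
Cluster 4 (peak Rivera at position 2): ranking walks positions 2-3-4-1-5, expanding outward from the peak — single-peaked.
Cluster 5 (peak Novak at position 4): ranking walks positions 4-5-3-2-1, expanding outward from the peak — single-peaked.
Every ranking is single-peaked on this axis.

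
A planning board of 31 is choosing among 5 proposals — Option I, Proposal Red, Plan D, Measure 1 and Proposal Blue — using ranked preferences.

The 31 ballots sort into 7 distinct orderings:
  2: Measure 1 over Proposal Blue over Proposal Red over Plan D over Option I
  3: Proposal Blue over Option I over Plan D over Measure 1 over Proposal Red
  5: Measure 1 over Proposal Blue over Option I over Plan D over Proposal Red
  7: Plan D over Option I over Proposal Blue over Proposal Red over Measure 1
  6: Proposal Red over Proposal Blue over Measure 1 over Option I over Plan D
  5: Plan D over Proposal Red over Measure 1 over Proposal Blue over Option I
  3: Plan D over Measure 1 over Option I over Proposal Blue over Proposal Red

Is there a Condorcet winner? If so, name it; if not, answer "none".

Head-to-head results (31 council members):
Option I vs Proposal Red: Option I is ranked higher on 3+5+7+3 = 18 ballots, Proposal Red on 13. Option I wins 18–13.
Option I vs Plan D: 3+5+6 = 14 for Option I, 17 for Plan D — Plan D by 17–14.
Option I vs Measure 1: Option I is ranked higher on 3+7 = 10 ballots, Measure 1 on 21. Measure 1 wins 21–10.
Option I vs Proposal Blue: Option I is ranked higher on 7+3 = 10 ballots, Proposal Blue on 21. Proposal Blue wins 21–10.
Proposal Red–Plan D: Plan D 23–8.
Proposal Red–Measure 1: Proposal Red 18–13.
Proposal Red vs Proposal Blue: Proposal Red is ranked higher on 6+5 = 11 ballots, Proposal Blue on 20. Proposal Blue wins 20–11.
Plan D vs Measure 1: Plan D wins 18–13.
Plan D–Proposal Blue: Proposal Blue 16–15.
Measure 1 vs Proposal Blue: Proposal Blue, 16–15.
Only Proposal Blue has no losses; Proposal Blue is the Condorcet winner.

Proposal Blue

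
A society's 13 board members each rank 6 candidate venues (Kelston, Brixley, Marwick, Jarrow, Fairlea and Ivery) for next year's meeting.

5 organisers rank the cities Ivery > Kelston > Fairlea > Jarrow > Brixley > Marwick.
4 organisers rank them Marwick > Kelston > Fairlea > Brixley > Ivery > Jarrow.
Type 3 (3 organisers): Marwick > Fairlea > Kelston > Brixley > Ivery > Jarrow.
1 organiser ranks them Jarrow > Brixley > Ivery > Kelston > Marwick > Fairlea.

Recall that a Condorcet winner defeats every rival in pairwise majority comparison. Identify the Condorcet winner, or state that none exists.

Check each pair by majority over 13 ballots:
Kelston vs Brixley: 5+4+3 = 12 for Kelston, 1 for Brixley — Kelston by 12–1.
Kelston vs Marwick: 6 to 7, Marwick.
Kelston vs Jarrow: 12 to 1, Kelston.
Kelston vs Fairlea: 10 to 3, Kelston.
Kelston vs Ivery: Kelston preferred on 4+3 = 7 ballots; Kelston wins 7–6.
Brixley vs Marwick: Brixley is ranked higher on 5+1 = 6 ballots, Marwick on 7. Marwick wins 7–6.
Brixley vs Jarrow: 7 to 6, Brixley.
Brixley vs Fairlea: 1 for Brixley, 12 for Fairlea — Fairlea by 12–1.
Brixley vs Ivery: 8 to 5, Brixley.
Marwick vs Jarrow: 4+3 = 7 for Marwick, 6 for Jarrow — Marwick by 7–6.
Marwick vs Fairlea: 4+3+1 = 8 for Marwick, 5 for Fairlea — Marwick by 8–5.
Marwick vs Ivery: Marwick preferred on 4+3 = 7 ballots; Marwick wins 7–6.
Jarrow vs Fairlea: 1 for Jarrow, 12 for Fairlea — Fairlea by 12–1.
Jarrow vs Ivery: Jarrow is ranked higher on 1 ballot, Ivery on 12. Ivery wins 12–1.
Fairlea vs Ivery: Fairlea is ranked higher on 4+3 = 7 ballots, Ivery on 6. Fairlea wins 7–6.
Marwick defeats every rival head-to-head and is the Condorcet winner.

Marwick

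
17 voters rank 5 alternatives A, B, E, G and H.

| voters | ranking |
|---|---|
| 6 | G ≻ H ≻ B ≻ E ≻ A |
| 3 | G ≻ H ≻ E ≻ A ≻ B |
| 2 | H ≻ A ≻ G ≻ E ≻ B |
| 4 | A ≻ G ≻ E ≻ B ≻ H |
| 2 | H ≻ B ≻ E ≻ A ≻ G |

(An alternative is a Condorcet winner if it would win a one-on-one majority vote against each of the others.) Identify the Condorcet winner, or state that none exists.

G

Pairwise majorities:
A vs B: A is ranked higher on 3+2+4 = 9 ballots, B on 8. A wins 9–8.
A vs E: 2+4 = 6 for A, 11 for E — E by 11–6.
A vs G: 2+4+2 = 8 for A, 9 for G — G by 9–8.
A vs H: 4 to 13, H.
B vs E: B preferred on 6+2 = 8 ballots; E wins 9–8.
B vs G: 2 to 15, G.
B vs H: 4 to 13, H.
E vs G: 2 to 15, G.
E vs H: 4 to 13, H.
G vs H: G is ranked higher on 6+3+4 = 13 ballots, H on 4. G wins 13–4.
G defeats every rival head-to-head and is the Condorcet winner.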